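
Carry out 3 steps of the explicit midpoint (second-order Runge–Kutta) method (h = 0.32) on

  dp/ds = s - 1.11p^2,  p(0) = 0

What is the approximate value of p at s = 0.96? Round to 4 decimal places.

0.4259

Midpoint: k1 = f(s_n, p_n); k2 = f(s_n + h/2, p_n + (h/2)·k1); p_{n+1} = p_n + h·k2.
s=0.000000, p=0.000000:
  k1 = f(0.000000, 0.000000) = 0.000000
  k2 = f(0.160000, 0.000000) = 0.160000
  p ← 0.000000 + 0.32·0.160000 = 0.051200
s=0.320000, p=0.051200:
  k1 = f(0.320000, 0.051200) = 0.317090
  k2 = f(0.480000, 0.101934) = 0.468466
  p ← 0.051200 + 0.32·0.468466 = 0.201109
s=0.640000, p=0.201109:
  k1 = f(0.640000, 0.201109) = 0.595106
  k2 = f(0.800000, 0.296326) = 0.702532
  p ← 0.201109 + 0.32·0.702532 = 0.425919
p(0.96) ≈ 0.4259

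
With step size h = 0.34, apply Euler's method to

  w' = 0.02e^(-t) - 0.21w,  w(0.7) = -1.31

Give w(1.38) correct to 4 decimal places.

-1.1241

Euler: w_{n+1} = w_n + h·f(t_n, w_n).
t=0.700000, w=-1.310000: f=0.285032 → w ← -1.310000 + 0.34·0.285032 = -1.213089
t=1.040000, w=-1.213089: f=0.261818 → w ← -1.213089 + 0.34·0.261818 = -1.124071
w(1.38) ≈ -1.1241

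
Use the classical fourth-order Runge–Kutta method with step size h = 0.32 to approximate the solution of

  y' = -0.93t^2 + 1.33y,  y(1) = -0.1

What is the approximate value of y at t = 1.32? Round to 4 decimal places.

-0.6454

RK4: k1 = f(t_n, y_n); k2 = f(t_n + h/2, y_n + (h/2)·k1); k3 = f(t_n + h/2, y_n + (h/2)·k2); k4 = f(t_n + h, y_n + h·k3); y_{n+1} = y_n + (h/6)·(k1 + 2k2 + 2k3 + k4).
t=1.000000, y=-0.100000:
  k1 = f(1.000000, -0.100000) = -1.063000
  k2 = f(1.160000, -0.270080) = -1.610614
  k3 = f(1.160000, -0.357698) = -1.727147
  k4 = f(1.320000, -0.652687) = -2.488506
  y ← -0.100000 + (0.32/6)·(k1 + 2k2 + 2k3 + k4) = -0.645441
y(1.32) ≈ -0.6454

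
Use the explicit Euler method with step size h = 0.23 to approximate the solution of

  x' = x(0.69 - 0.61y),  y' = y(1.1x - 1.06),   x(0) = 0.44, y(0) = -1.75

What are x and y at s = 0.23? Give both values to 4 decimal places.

Euler on (x,y): x_{n+1} = x_n + h·x', y_{n+1} = y_n + h·y'.
0.000000: (0.440000, -1.750000); f=(0.773300, 1.008000) → (0.617859, -1.518160)
(x(0.23), y(0.23)) ≈ (0.6179, -1.5182)

0.6179, -1.5182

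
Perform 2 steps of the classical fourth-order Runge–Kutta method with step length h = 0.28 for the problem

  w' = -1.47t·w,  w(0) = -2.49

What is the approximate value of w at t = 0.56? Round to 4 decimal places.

RK4: k1 = f(t_n, w_n); k2 = f(t_n + h/2, w_n + (h/2)·k1); k3 = f(t_n + h/2, w_n + (h/2)·k2); k4 = f(t_n + h, w_n + h·k3); w_{n+1} = w_n + (h/6)·(k1 + 2k2 + 2k3 + k4).
t=0.000000, w=-2.490000:
  k1 = f(0.000000, -2.490000) = 0.000000
  k2 = f(0.140000, -2.490000) = 0.512442
  k3 = f(0.140000, -2.418258) = 0.497678
  k4 = f(0.280000, -2.350650) = 0.967528
  w ← -2.490000 + (0.28/6)·(k1 + 2k2 + 2k3 + k4) = -2.350571
t=0.280000, w=-2.350571:
  k1 = f(0.280000, -2.350571) = 0.967495
  k2 = f(0.420000, -2.215122) = 1.367616
  k3 = f(0.420000, -2.159105) = 1.333031
  k4 = f(0.560000, -1.977322) = 1.627732
  w ← -2.350571 + (0.28/6)·(k1 + 2k2 + 2k3 + k4) = -1.977400
w(0.56) ≈ -1.9774

-1.9774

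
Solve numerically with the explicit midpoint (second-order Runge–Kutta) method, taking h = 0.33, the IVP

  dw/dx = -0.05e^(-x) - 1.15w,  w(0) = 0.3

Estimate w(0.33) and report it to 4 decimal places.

0.1969

Midpoint: k1 = f(x_n, w_n); k2 = f(x_n + h/2, w_n + (h/2)·k1); w_{n+1} = w_n + h·k2.
x=0.000000, w=0.300000:
  k1 = f(0.000000, 0.300000) = -0.395000
  k2 = f(0.165000, 0.234825) = -0.312443
  w ← 0.300000 + 0.33·(-0.312443) = 0.196894
w(0.33) ≈ 0.1969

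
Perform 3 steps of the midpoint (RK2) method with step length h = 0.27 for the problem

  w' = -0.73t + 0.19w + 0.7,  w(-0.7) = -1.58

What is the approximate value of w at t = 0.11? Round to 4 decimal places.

Midpoint: k1 = f(t_n, w_n); k2 = f(t_n + h/2, w_n + (h/2)·k1); w_{n+1} = w_n + h·k2.
t=-0.700000, w=-1.580000:
  k1 = f(-0.700000, -1.580000) = 0.910800
  k2 = f(-0.565000, -1.457042) = 0.835612
  w ← -1.580000 + 0.27·0.835612 = -1.354385
t=-0.430000, w=-1.354385:
  k1 = f(-0.430000, -1.354385) = 0.756567
  k2 = f(-0.295000, -1.252248) = 0.677423
  w ← -1.354385 + 0.27·0.677423 = -1.171481
t=-0.160000, w=-1.171481:
  k1 = f(-0.160000, -1.171481) = 0.594219
  k2 = f(-0.025000, -1.091261) = 0.510910
  w ← -1.171481 + 0.27·0.510910 = -1.033535
w(0.11) ≈ -1.0335

-1.0335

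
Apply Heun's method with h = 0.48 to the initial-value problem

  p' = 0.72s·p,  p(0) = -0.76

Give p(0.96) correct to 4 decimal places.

-1.0505

Heun: k1 = f(s_n, p_n); k2 = f(s_n + h, p_n + h·k1); p_{n+1} = p_n + (h/2)·(k1 + k2).
s=0.000000, p=-0.760000:
  k1 = f(0.000000, -0.760000) = 0.000000
  k2 = f(0.480000, -0.760000) = -0.262656
  p ← -0.760000 + (0.48/2)·(0.000000 + (-0.262656)) = -0.823037
s=0.480000, p=-0.823037:
  k1 = f(0.480000, -0.823037) = -0.284442
  k2 = f(0.960000, -0.959569) = -0.663254
  p ← -0.823037 + (0.48/2)·(-0.284442 + (-0.663254)) = -1.050485
p(0.96) ≈ -1.0505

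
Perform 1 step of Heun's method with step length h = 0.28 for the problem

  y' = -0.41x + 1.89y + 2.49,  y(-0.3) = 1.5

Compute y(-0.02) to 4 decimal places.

Heun: k1 = f(x_n, y_n); k2 = f(x_n + h, y_n + h·k1); y_{n+1} = y_n + (h/2)·(k1 + k2).
x=-0.300000, y=1.500000:
  k1 = f(-0.300000, 1.500000) = 5.448000
  k2 = f(-0.020000, 3.025440) = 8.216282
  y ← 1.500000 + (0.28/2)·(5.448000 + 8.216282) = 3.412999
y(-0.02) ≈ 3.4130

3.4130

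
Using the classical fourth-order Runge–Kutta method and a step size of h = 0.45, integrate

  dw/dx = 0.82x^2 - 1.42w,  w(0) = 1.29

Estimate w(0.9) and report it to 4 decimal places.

0.5099

RK4: k1 = f(x_n, w_n); k2 = f(x_n + h/2, w_n + (h/2)·k1); k3 = f(x_n + h/2, w_n + (h/2)·k2); k4 = f(x_n + h, w_n + h·k3); w_{n+1} = w_n + (h/6)·(k1 + 2k2 + 2k3 + k4).
x=0.000000, w=1.290000:
  k1 = f(0.000000, 1.290000) = -1.831800
  k2 = f(0.225000, 0.877845) = -1.205027
  k3 = f(0.225000, 1.018869) = -1.405281
  k4 = f(0.450000, 0.657623) = -0.767775
  w ← 1.290000 + (0.45/6)·(k1 + 2k2 + 2k3 + k4) = 0.703486
x=0.450000, w=0.703486:
  k1 = f(0.450000, 0.703486) = -0.832899
  k2 = f(0.675000, 0.516083) = -0.359226
  k3 = f(0.675000, 0.622660) = -0.510564
  k4 = f(0.900000, 0.473732) = -0.008499
  w ← 0.703486 + (0.45/6)·(k1 + 2k2 + 2k3 + k4) = 0.509912
w(0.9) ≈ 0.5099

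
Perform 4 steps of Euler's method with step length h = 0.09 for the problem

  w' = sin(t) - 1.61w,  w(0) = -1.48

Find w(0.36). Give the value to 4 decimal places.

Euler: w_{n+1} = w_n + h·f(t_n, w_n).
t=0.000000, w=-1.480000: f=2.382800 → w ← -1.480000 + 0.09·2.382800 = -1.265548
t=0.090000, w=-1.265548: f=2.127411 → w ← -1.265548 + 0.09·2.127411 = -1.074081
t=0.180000, w=-1.074081: f=1.908300 → w ← -1.074081 + 0.09·1.908300 = -0.902334
t=0.270000, w=-0.902334: f=1.719489 → w ← -0.902334 + 0.09·1.719489 = -0.747580
w(0.36) ≈ -0.7476

-0.7476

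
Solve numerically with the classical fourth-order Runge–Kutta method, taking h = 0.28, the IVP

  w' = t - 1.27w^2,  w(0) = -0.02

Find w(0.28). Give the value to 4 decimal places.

RK4: k1 = f(t_n, w_n); k2 = f(t_n + h/2, w_n + (h/2)·k1); k3 = f(t_n + h/2, w_n + (h/2)·k2); k4 = f(t_n + h, w_n + h·k3); w_{n+1} = w_n + (h/6)·(k1 + 2k2 + 2k3 + k4).
t=0.000000, w=-0.020000:
  k1 = f(0.000000, -0.020000) = -0.000508
  k2 = f(0.140000, -0.020071) = 0.139488
  k3 = f(0.140000, -0.000472) = 0.140000
  k4 = f(0.280000, 0.019200) = 0.279532
  w ← -0.020000 + (0.28/6)·(k1 + 2k2 + 2k3 + k4) = 0.019107
w(0.28) ≈ 0.0191

0.0191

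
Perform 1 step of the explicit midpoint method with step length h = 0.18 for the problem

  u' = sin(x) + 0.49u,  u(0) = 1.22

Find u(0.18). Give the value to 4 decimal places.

Midpoint: k1 = f(x_n, u_n); k2 = f(x_n + h/2, u_n + (h/2)·k1); u_{n+1} = u_n + h·k2.
x=0.000000, u=1.220000:
  k1 = f(0.000000, 1.220000) = 0.597800
  k2 = f(0.090000, 1.273802) = 0.714042
  u ← 1.220000 + 0.18·0.714042 = 1.348527
u(0.18) ≈ 1.3485

1.3485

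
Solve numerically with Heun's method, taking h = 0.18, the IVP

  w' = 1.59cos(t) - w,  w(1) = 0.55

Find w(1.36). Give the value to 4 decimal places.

0.5578

Heun: k1 = f(t_n, w_n); k2 = f(t_n + h, w_n + h·k1); w_{n+1} = w_n + (h/2)·(k1 + k2).
t=1.000000, w=0.550000:
  k1 = f(1.000000, 0.550000) = 0.309081
  k2 = f(1.180000, 0.605635) = 0.000036
  w ← 0.550000 + (0.18/2)·(0.309081 + 0.000036) = 0.577820
t=1.180000, w=0.577820:
  k1 = f(1.180000, 0.577820) = 0.027850
  k2 = f(1.360000, 0.582833) = -0.250144
  w ← 0.577820 + (0.18/2)·(0.027850 + (-0.250144)) = 0.557814
w(1.36) ≈ 0.5578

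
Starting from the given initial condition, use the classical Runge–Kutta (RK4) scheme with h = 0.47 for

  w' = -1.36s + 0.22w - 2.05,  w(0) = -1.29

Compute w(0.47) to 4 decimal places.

-2.6011

RK4: k1 = f(s_n, w_n); k2 = f(s_n + h/2, w_n + (h/2)·k1); k3 = f(s_n + h/2, w_n + (h/2)·k2); k4 = f(s_n + h, w_n + h·k3); w_{n+1} = w_n + (h/6)·(k1 + 2k2 + 2k3 + k4).
s=0.000000, w=-1.290000:
  k1 = f(0.000000, -1.290000) = -2.333800
  k2 = f(0.235000, -1.838443) = -2.774057
  k3 = f(0.235000, -1.941904) = -2.796819
  k4 = f(0.470000, -2.604505) = -3.262191
  w ← -1.290000 + (0.47/6)·(k1 + 2k2 + 2k3 + k4) = -2.601123
w(0.47) ≈ -2.6011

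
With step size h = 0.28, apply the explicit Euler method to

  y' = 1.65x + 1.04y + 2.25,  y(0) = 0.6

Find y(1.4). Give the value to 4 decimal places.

9.4828

Euler: y_{n+1} = y_n + h·f(x_n, y_n).
x=0.000000, y=0.600000: f=2.874000 → y ← 0.600000 + 0.28·2.874000 = 1.404720
x=0.280000, y=1.404720: f=4.172909 → y ← 1.404720 + 0.28·4.172909 = 2.573134
x=0.560000, y=2.573134: f=5.850060 → y ← 2.573134 + 0.28·5.850060 = 4.211151
x=0.840000, y=4.211151: f=8.015597 → y ← 4.211151 + 0.28·8.015597 = 6.455518
x=1.120000, y=6.455518: f=10.811739 → y ← 6.455518 + 0.28·10.811739 = 9.482805
y(1.4) ≈ 9.4828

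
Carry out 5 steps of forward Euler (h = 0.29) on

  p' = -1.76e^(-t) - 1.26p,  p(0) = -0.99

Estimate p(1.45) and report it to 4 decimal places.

Euler: p_{n+1} = p_n + h·f(t_n, p_n).
t=0.000000, p=-0.990000: f=-0.512600 → p ← -0.990000 + 0.29·(-0.512600) = -1.138654
t=0.290000, p=-1.138654: f=0.117760 → p ← -1.138654 + 0.29·0.117760 = -1.104504
t=0.580000, p=-1.104504: f=0.406253 → p ← -1.104504 + 0.29·0.406253 = -0.986690
t=0.870000, p=-0.986690: f=0.505875 → p ← -0.986690 + 0.29·0.505875 = -0.839986
t=1.160000, p=-0.839986: f=0.506647 → p ← -0.839986 + 0.29·0.506647 = -0.693059
p(1.45) ≈ -0.6931

-0.6931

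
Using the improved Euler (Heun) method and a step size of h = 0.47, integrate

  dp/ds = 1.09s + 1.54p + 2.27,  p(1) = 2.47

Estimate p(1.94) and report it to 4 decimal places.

16.8485

Heun: k1 = f(s_n, p_n); k2 = f(s_n + h, p_n + h·k1); p_{n+1} = p_n + (h/2)·(k1 + k2).
s=1.000000, p=2.470000:
  k1 = f(1.000000, 2.470000) = 7.163800
  k2 = f(1.470000, 5.836986) = 12.861258
  p ← 2.470000 + (0.47/2)·(7.163800 + 12.861258) = 7.175889
s=1.470000, p=7.175889:
  k1 = f(1.470000, 7.175889) = 14.923169
  k2 = f(1.940000, 14.189778) = 26.236858
  p ← 7.175889 + (0.47/2)·(14.923169 + 26.236858) = 16.848495
p(1.94) ≈ 16.8485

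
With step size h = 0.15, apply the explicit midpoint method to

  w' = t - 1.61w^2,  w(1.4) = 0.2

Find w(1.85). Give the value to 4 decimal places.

Midpoint: k1 = f(t_n, w_n); k2 = f(t_n + h/2, w_n + (h/2)·k1); w_{n+1} = w_n + h·k2.
t=1.400000, w=0.200000:
  k1 = f(1.400000, 0.200000) = 1.335600
  k2 = f(1.475000, 0.300170) = 1.329936
  w ← 0.200000 + 0.15·1.329936 = 0.399490
t=1.550000, w=0.399490:
  k1 = f(1.550000, 0.399490) = 1.293056
  k2 = f(1.625000, 0.496470) = 1.228164
  w ← 0.399490 + 0.15·1.228164 = 0.583715
t=1.700000, w=0.583715:
  k1 = f(1.700000, 0.583715) = 1.151436
  k2 = f(1.775000, 0.670073) = 1.052114
  w ← 0.583715 + 0.15·1.052114 = 0.741532
w(1.85) ≈ 0.7415

0.7415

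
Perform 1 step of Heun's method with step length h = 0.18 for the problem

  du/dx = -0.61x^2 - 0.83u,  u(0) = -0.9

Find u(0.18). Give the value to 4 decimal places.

-0.7774

Heun: k1 = f(x_n, u_n); k2 = f(x_n + h, u_n + h·k1); u_{n+1} = u_n + (h/2)·(k1 + k2).
x=0.000000, u=-0.900000:
  k1 = f(0.000000, -0.900000) = 0.747000
  k2 = f(0.180000, -0.765540) = 0.615634
  u ← -0.900000 + (0.18/2)·(0.747000 + 0.615634) = -0.777363
u(0.18) ≈ -0.7774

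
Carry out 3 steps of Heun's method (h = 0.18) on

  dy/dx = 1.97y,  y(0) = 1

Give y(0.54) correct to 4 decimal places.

Heun: k1 = f(x_n, y_n); k2 = f(x_n + h, y_n + h·k1); y_{n+1} = y_n + (h/2)·(k1 + k2).
x=0.000000, y=1.000000:
  k1 = f(0.000000, 1.000000) = 1.970000
  k2 = f(0.180000, 1.354600) = 2.668562
  y ← 1.000000 + (0.18/2)·(1.970000 + 2.668562) = 1.417471
x=0.180000, y=1.417471:
  k1 = f(0.180000, 1.417471) = 2.792417
  k2 = f(0.360000, 1.920106) = 3.782608
  y ← 1.417471 + (0.18/2)·(2.792417 + 3.782608) = 2.009223
x=0.360000, y=2.009223:
  k1 = f(0.360000, 2.009223) = 3.958169
  k2 = f(0.540000, 2.721693) = 5.361736
  y ← 2.009223 + (0.18/2)·(3.958169 + 5.361736) = 2.848014
y(0.54) ≈ 2.8480

2.8480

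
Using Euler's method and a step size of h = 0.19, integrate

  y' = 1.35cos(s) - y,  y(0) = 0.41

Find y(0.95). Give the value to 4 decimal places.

0.9044

Euler: y_{n+1} = y_n + h·f(s_n, y_n).
s=0.000000, y=0.410000: f=0.940000 → y ← 0.410000 + 0.19·0.940000 = 0.588600
s=0.190000, y=0.588600: f=0.737106 → y ← 0.588600 + 0.19·0.737106 = 0.728650
s=0.380000, y=0.728650: f=0.525047 → y ← 0.728650 + 0.19·0.525047 = 0.828409
s=0.570000, y=0.828409: f=0.308157 → y ← 0.828409 + 0.19·0.308157 = 0.886959
s=0.760000, y=0.886959: f=0.091570 → y ← 0.886959 + 0.19·0.091570 = 0.904357
y(0.95) ≈ 0.9044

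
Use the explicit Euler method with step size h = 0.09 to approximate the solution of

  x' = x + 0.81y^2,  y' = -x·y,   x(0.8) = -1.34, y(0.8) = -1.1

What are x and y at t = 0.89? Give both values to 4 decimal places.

Euler on (x,y): x_{n+1} = x_n + h·x', y_{n+1} = y_n + h·y'.
0.800000: (-1.340000, -1.100000); f=(-0.359900, -1.474000) → (-1.372391, -1.232660)
(x(0.89), y(0.89)) ≈ (-1.3724, -1.2327)

-1.3724, -1.2327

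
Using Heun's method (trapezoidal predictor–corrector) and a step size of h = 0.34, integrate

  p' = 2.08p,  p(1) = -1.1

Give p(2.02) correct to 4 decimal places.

Heun: k1 = f(t_n, p_n); k2 = f(t_n + h, p_n + h·k1); p_{n+1} = p_n + (h/2)·(k1 + k2).
t=1.000000, p=-1.100000:
  k1 = f(1.000000, -1.100000) = -2.288000
  k2 = f(1.340000, -1.877920) = -3.906074
  p ← -1.100000 + (0.34/2)·(-2.288000 + (-3.906074)) = -2.152993
t=1.340000, p=-2.152993:
  k1 = f(1.340000, -2.152993) = -4.478224
  k2 = f(1.680000, -3.675589) = -7.645225
  p ← -2.152993 + (0.34/2)·(-4.478224 + (-7.645225)) = -4.213979
t=1.680000, p=-4.213979:
  k1 = f(1.680000, -4.213979) = -8.765076
  k2 = f(2.020000, -7.194105) = -14.963738
  p ← -4.213979 + (0.34/2)·(-8.765076 + (-14.963738)) = -8.247877
p(2.02) ≈ -8.2479

-8.2479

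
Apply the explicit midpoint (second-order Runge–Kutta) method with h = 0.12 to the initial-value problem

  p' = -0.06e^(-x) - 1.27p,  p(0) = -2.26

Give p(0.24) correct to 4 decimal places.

Midpoint: k1 = f(x_n, p_n); k2 = f(x_n + h/2, p_n + (h/2)·k1); p_{n+1} = p_n + h·k2.
x=0.000000, p=-2.260000:
  k1 = f(0.000000, -2.260000) = 2.810200
  k2 = f(0.060000, -2.091388) = 2.599557
  p ← -2.260000 + 0.12·2.599557 = -1.948053
x=0.120000, p=-1.948053:
  k1 = f(0.120000, -1.948053) = 2.420812
  k2 = f(0.180000, -1.802804) = 2.239445
  p ← -1.948053 + 0.12·2.239445 = -1.679320
p(0.24) ≈ -1.6793

-1.6793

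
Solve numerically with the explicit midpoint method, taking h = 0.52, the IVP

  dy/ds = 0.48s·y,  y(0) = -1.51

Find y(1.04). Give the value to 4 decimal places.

-1.9414

Midpoint: k1 = f(s_n, y_n); k2 = f(s_n + h/2, y_n + (h/2)·k1); y_{n+1} = y_n + h·k2.
s=0.000000, y=-1.510000:
  k1 = f(0.000000, -1.510000) = 0.000000
  k2 = f(0.260000, -1.510000) = -0.188448
  y ← -1.510000 + 0.52·(-0.188448) = -1.607993
s=0.520000, y=-1.607993:
  k1 = f(0.520000, -1.607993) = -0.401355
  k2 = f(0.780000, -1.712345) = -0.641102
  y ← -1.607993 + 0.52·(-0.641102) = -1.941366
y(1.04) ≈ -1.9414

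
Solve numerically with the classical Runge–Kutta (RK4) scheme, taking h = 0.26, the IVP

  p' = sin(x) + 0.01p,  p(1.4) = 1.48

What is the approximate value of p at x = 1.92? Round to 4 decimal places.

2.0012

RK4: k1 = f(x_n, p_n); k2 = f(x_n + h/2, p_n + (h/2)·k1); k3 = f(x_n + h/2, p_n + (h/2)·k2); k4 = f(x_n + h, p_n + h·k3); p_{n+1} = p_n + (h/6)·(k1 + 2k2 + 2k3 + k4).
x=1.400000, p=1.480000:
  k1 = f(1.400000, 1.480000) = 1.000250
  k2 = f(1.530000, 1.610032) = 1.015268
  k3 = f(1.530000, 1.611985) = 1.015288
  k4 = f(1.660000, 1.743975) = 1.013464
  p ← 1.480000 + (0.26/6)·(k1 + 2k2 + 2k3 + k4) = 1.743242
x=1.660000, p=1.743242:
  k1 = f(1.660000, 1.743242) = 1.013456
  k2 = f(1.790000, 1.874992) = 0.994821
  k3 = f(1.790000, 1.872569) = 0.994797
  k4 = f(1.920000, 2.001890) = 0.959664
  p ← 1.743242 + (0.26/6)·(k1 + 2k2 + 2k3 + k4) = 2.001178
p(1.92) ≈ 2.0012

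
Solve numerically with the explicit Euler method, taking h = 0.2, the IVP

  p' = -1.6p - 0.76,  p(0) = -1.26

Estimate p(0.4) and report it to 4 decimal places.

-0.8380

Euler: p_{n+1} = p_n + h·f(t_n, p_n).
t=0.000000, p=-1.260000: f=1.256000 → p ← -1.260000 + 0.2·1.256000 = -1.008800
t=0.200000, p=-1.008800: f=0.854080 → p ← -1.008800 + 0.2·0.854080 = -0.837984
p(0.4) ≈ -0.8380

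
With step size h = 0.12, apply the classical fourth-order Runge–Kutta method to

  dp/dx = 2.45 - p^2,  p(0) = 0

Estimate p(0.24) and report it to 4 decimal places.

RK4: k1 = f(x_n, p_n); k2 = f(x_n + h/2, p_n + (h/2)·k1); k3 = f(x_n + h/2, p_n + (h/2)·k2); k4 = f(x_n + h, p_n + h·k3); p_{n+1} = p_n + (h/6)·(k1 + 2k2 + 2k3 + k4).
x=0.000000, p=0.000000:
  k1 = f(0.000000, 0.000000) = 2.450000
  k2 = f(0.060000, 0.147000) = 2.428391
  k3 = f(0.060000, 0.145703) = 2.428771
  k4 = f(0.120000, 0.291452) = 2.365055
  p ← 0.000000 + (0.12/6)·(k1 + 2k2 + 2k3 + k4) = 0.290588
x=0.120000, p=0.290588:
  k1 = f(0.120000, 0.290588) = 2.365559
  k2 = f(0.180000, 0.432521) = 2.262925
  k3 = f(0.180000, 0.426363) = 2.268215
  k4 = f(0.240000, 0.562773) = 2.133286
  p ← 0.290588 + (0.12/6)·(k1 + 2k2 + 2k3 + k4) = 0.561810
p(0.24) ≈ 0.5618

0.5618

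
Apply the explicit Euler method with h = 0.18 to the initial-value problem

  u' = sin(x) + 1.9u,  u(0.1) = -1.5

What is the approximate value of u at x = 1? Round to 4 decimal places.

Euler: u_{n+1} = u_n + h·f(x_n, u_n).
x=0.100000, u=-1.500000: f=-2.750167 → u ← -1.500000 + 0.18·(-2.750167) = -1.995030
x=0.280000, u=-1.995030: f=-3.514201 → u ← -1.995030 + 0.18·(-3.514201) = -2.627586
x=0.460000, u=-2.627586: f=-4.548466 → u ← -2.627586 + 0.18·(-4.548466) = -3.446310
x=0.640000, u=-3.446310: f=-5.950794 → u ← -3.446310 + 0.18·(-5.950794) = -4.517453
x=0.820000, u=-4.517453: f=-7.852015 → u ← -4.517453 + 0.18·(-7.852015) = -5.930816
u(1) ≈ -5.9308

-5.9308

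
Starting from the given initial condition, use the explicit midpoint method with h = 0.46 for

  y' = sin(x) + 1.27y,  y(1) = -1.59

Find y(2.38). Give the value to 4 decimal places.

Midpoint: k1 = f(x_n, y_n); k2 = f(x_n + h/2, y_n + (h/2)·k1); y_{n+1} = y_n + h·k2.
x=1.000000, y=-1.590000:
  k1 = f(1.000000, -1.590000) = -1.177829
  k2 = f(1.230000, -1.860901) = -1.420855
  y ← -1.590000 + 0.46·(-1.420855) = -2.243593
x=1.460000, y=-2.243593:
  k1 = f(1.460000, -2.243593) = -1.855495
  k2 = f(1.690000, -2.670357) = -2.398450
  y ← -2.243593 + 0.46·(-2.398450) = -3.346880
x=1.920000, y=-3.346880:
  k1 = f(1.920000, -3.346880) = -3.310893
  k2 = f(2.150000, -4.108386) = -4.380751
  y ← -3.346880 + 0.46·(-4.380751) = -5.362026
y(2.38) ≈ -5.3620

-5.3620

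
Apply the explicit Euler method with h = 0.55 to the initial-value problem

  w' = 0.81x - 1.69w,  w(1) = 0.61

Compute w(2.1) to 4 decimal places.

Euler: w_{n+1} = w_n + h·f(x_n, w_n).
x=1.000000, w=0.610000: f=-0.220900 → w ← 0.610000 + 0.55·(-0.220900) = 0.488505
x=1.550000, w=0.488505: f=0.429927 → w ← 0.488505 + 0.55·0.429927 = 0.724965
w(2.1) ≈ 0.7250

0.7250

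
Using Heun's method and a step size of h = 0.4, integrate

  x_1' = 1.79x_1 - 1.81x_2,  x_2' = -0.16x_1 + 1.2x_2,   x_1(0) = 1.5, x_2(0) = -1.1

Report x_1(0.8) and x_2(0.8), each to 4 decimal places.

10.7497, -3.5656

Heun on (x_1,x_2): k1 = f(x_n, state_n); k2 = f(x_n + h, state_n + h·k1); state_{n+1} = state_n + (h/2)·(k1 + k2).
0.000000: (1.500000, -1.100000)
  k1 = (4.676000, -1.560000)
  predictor → (3.370400, -1.724000)
  k2 = (9.153456, -2.608064)
  → (4.265891, -1.933613)
0.400000: (4.265891, -1.933613)
  k1 = (11.135784, -3.002878)
  predictor → (8.720205, -3.134764)
  k2 = (21.283090, -5.156950)
  → (10.749666, -3.565578)
(x_1(0.8), x_2(0.8)) ≈ (10.7497, -3.5656)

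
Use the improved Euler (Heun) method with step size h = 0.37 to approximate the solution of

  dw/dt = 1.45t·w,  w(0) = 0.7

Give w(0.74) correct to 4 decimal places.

1.0289

Heun: k1 = f(t_n, w_n); k2 = f(t_n + h, w_n + h·k1); w_{n+1} = w_n + (h/2)·(k1 + k2).
t=0.000000, w=0.700000:
  k1 = f(0.000000, 0.700000) = 0.000000
  k2 = f(0.370000, 0.700000) = 0.375550
  w ← 0.700000 + (0.37/2)·(0.000000 + 0.375550) = 0.769477
t=0.370000, w=0.769477:
  k1 = f(0.370000, 0.769477) = 0.412824
  k2 = f(0.740000, 0.922222) = 0.989544
  w ← 0.769477 + (0.37/2)·(0.412824 + 0.989544) = 1.028915
w(0.74) ≈ 1.0289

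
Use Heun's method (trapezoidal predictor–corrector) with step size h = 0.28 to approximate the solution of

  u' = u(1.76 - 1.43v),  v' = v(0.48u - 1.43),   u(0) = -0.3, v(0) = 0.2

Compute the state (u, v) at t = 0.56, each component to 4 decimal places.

-0.7104, 0.0831

Heun on (u,v): k1 = f(t_n, state_n); k2 = f(t_n + h, state_n + h·k1); state_{n+1} = state_n + (h/2)·(k1 + k2).
0.000000: (-0.300000, 0.200000)
  k1 = (-0.442200, -0.314800)
  predictor → (-0.423816, 0.111856)
  k2 = (-0.678125, -0.182709)
  → (-0.456846, 0.130349)
0.280000: (-0.456846, 0.130349)
  k1 = (-0.718893, -0.214982)
  predictor → (-0.658135, 0.070154)
  k2 = (-1.092294, -0.122482)
  → (-0.710412, 0.083104)
(u(0.56), v(0.56)) ≈ (-0.7104, 0.0831)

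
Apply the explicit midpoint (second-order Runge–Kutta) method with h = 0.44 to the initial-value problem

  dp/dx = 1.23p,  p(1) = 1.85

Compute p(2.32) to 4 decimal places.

8.8924

Midpoint: k1 = f(x_n, p_n); k2 = f(x_n + h/2, p_n + (h/2)·k1); p_{n+1} = p_n + h·k2.
x=1.000000, p=1.850000:
  k1 = f(1.000000, 1.850000) = 2.275500
  k2 = f(1.220000, 2.350610) = 2.891250
  p ← 1.850000 + 0.44·2.891250 = 3.122150
x=1.440000, p=3.122150:
  k1 = f(1.440000, 3.122150) = 3.840245
  k2 = f(1.660000, 3.967004) = 4.879415
  p ← 3.122150 + 0.44·4.879415 = 5.269093
x=1.880000, p=5.269093:
  k1 = f(1.880000, 5.269093) = 6.480984
  k2 = f(2.100000, 6.694909) = 8.234738
  p ← 5.269093 + 0.44·8.234738 = 8.892378
p(2.32) ≈ 8.8924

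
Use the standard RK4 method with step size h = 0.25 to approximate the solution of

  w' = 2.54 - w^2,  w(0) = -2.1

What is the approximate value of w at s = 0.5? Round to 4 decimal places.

RK4: k1 = f(s_n, w_n); k2 = f(s_n + h/2, w_n + (h/2)·k1); k3 = f(s_n + h/2, w_n + (h/2)·k2); k4 = f(s_n + h, w_n + h·k3); w_{n+1} = w_n + (h/6)·(k1 + 2k2 + 2k3 + k4).
s=0.000000, w=-2.100000:
  k1 = f(0.000000, -2.100000) = -1.870000
  k2 = f(0.125000, -2.333750) = -2.906389
  k3 = f(0.125000, -2.463299) = -3.527840
  k4 = f(0.250000, -2.981960) = -6.352086
  w ← -2.100000 + (0.25/6)·(k1 + 2k2 + 2k3 + k4) = -2.978773
s=0.250000, w=-2.978773:
  k1 = f(0.250000, -2.978773) = -6.333087
  k2 = f(0.375000, -3.770408) = -11.675980
  k3 = f(0.375000, -4.438270) = -17.158242
  k4 = f(0.500000, -7.268333) = -50.288669
  w ← -2.978773 + (0.25/6)·(k1 + 2k2 + 2k3 + k4) = -7.740864
w(0.5) ≈ -7.7409

-7.7409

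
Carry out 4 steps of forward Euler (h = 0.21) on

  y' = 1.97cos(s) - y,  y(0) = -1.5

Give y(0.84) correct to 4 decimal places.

Euler: y_{n+1} = y_n + h·f(s_n, y_n).
s=0.000000, y=-1.500000: f=3.470000 → y ← -1.500000 + 0.21·3.470000 = -0.771300
s=0.210000, y=-0.771300: f=2.698021 → y ← -0.771300 + 0.21·2.698021 = -0.204716
s=0.420000, y=-0.204716: f=2.003501 → y ← -0.204716 + 0.21·2.003501 = 0.216020
s=0.630000, y=0.216020: f=1.375795 → y ← 0.216020 + 0.21·1.375795 = 0.504936
y(0.84) ≈ 0.5049

0.5049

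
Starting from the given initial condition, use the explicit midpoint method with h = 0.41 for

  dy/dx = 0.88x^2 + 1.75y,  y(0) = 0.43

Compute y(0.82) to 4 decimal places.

1.8653

Midpoint: k1 = f(x_n, y_n); k2 = f(x_n + h/2, y_n + (h/2)·k1); y_{n+1} = y_n + h·k2.
x=0.000000, y=0.430000:
  k1 = f(0.000000, 0.430000) = 0.752500
  k2 = f(0.205000, 0.584262) = 1.059441
  y ← 0.430000 + 0.41·1.059441 = 0.864371
x=0.410000, y=0.864371:
  k1 = f(0.410000, 0.864371) = 1.660577
  k2 = f(0.615000, 1.204789) = 2.441219
  y ← 0.864371 + 0.41·2.441219 = 1.865271
y(0.82) ≈ 1.8653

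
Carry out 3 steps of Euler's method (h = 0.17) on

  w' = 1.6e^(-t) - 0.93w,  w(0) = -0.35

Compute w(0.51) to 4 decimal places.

0.3707

Euler: w_{n+1} = w_n + h·f(t_n, w_n).
t=0.000000, w=-0.350000: f=1.925500 → w ← -0.350000 + 0.17·1.925500 = -0.022665
t=0.170000, w=-0.022665: f=1.370942 → w ← -0.022665 + 0.17·1.370942 = 0.210395
t=0.340000, w=0.210395: f=0.943165 → w ← 0.210395 + 0.17·0.943165 = 0.370733
w(0.51) ≈ 0.3707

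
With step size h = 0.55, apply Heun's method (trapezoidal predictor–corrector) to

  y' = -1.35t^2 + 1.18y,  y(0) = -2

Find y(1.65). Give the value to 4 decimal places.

Heun: k1 = f(t_n, y_n); k2 = f(t_n + h, y_n + h·k1); y_{n+1} = y_n + (h/2)·(k1 + k2).
t=0.000000, y=-2.000000:
  k1 = f(0.000000, -2.000000) = -2.360000
  k2 = f(0.550000, -3.298000) = -4.300015
  y ← -2.000000 + (0.55/2)·(-2.360000 + (-4.300015)) = -3.831504
t=0.550000, y=-3.831504:
  k1 = f(0.550000, -3.831504) = -4.929550
  k2 = f(1.100000, -6.542757) = -9.353953
  y ← -3.831504 + (0.55/2)·(-4.929550 + (-9.353953)) = -7.759467
t=1.100000, y=-7.759467:
  k1 = f(1.100000, -7.759467) = -10.789671
  k2 = f(1.650000, -13.693787) = -19.834043
  y ← -7.759467 + (0.55/2)·(-10.789671 + (-19.834043)) = -16.180989
y(1.65) ≈ -16.1810

-16.1810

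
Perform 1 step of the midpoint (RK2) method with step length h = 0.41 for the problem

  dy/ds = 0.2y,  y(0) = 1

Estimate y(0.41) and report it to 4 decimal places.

Midpoint: k1 = f(s_n, y_n); k2 = f(s_n + h/2, y_n + (h/2)·k1); y_{n+1} = y_n + h·k2.
s=0.000000, y=1.000000:
  k1 = f(0.000000, 1.000000) = 0.200000
  k2 = f(0.205000, 1.041000) = 0.208200
  y ← 1.000000 + 0.41·0.208200 = 1.085362
y(0.41) ≈ 1.0854

1.0854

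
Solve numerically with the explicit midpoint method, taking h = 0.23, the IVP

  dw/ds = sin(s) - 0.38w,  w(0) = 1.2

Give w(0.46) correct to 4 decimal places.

Midpoint: k1 = f(s_n, w_n); k2 = f(s_n + h/2, w_n + (h/2)·k1); w_{n+1} = w_n + h·k2.
s=0.000000, w=1.200000:
  k1 = f(0.000000, 1.200000) = -0.456000
  k2 = f(0.115000, 1.147560) = -0.321326
  w ← 1.200000 + 0.23·(-0.321326) = 1.126095
s=0.230000, w=1.126095:
  k1 = f(0.230000, 1.126095) = -0.199939
  k2 = f(0.345000, 1.103102) = -0.080982
  w ← 1.126095 + 0.23·(-0.080982) = 1.107469
w(0.46) ≈ 1.1075

1.1075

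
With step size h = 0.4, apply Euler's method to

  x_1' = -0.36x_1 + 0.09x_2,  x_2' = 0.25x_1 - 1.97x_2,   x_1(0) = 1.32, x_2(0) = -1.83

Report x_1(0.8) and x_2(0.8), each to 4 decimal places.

Euler on (x_1,x_2): x_1_{n+1} = x_1_n + h·x_1', x_2_{n+1} = x_2_n + h·x_2'.
0.000000: (1.320000, -1.830000); f=(-0.639900, 3.935100) → (1.064040, -0.255960)
0.400000: (1.064040, -0.255960); f=(-0.406091, 0.770251) → (0.901604, 0.052140)
(x_1(0.8), x_2(0.8)) ≈ (0.9016, 0.0521)

0.9016, 0.0521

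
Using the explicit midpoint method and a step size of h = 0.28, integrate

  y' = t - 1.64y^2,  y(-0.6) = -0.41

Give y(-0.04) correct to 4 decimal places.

-1.0257

Midpoint: k1 = f(t_n, y_n); k2 = f(t_n + h/2, y_n + (h/2)·k1); y_{n+1} = y_n + h·k2.
t=-0.600000, y=-0.410000:
  k1 = f(-0.600000, -0.410000) = -0.875684
  k2 = f(-0.460000, -0.532596) = -0.925200
  y ← -0.410000 + 0.28·(-0.925200) = -0.669056
t=-0.320000, y=-0.669056:
  k1 = f(-0.320000, -0.669056) = -1.054123
  k2 = f(-0.180000, -0.816633) = -1.273699
  y ← -0.669056 + 0.28·(-1.273699) = -1.025692
y(-0.04) ≈ -1.0257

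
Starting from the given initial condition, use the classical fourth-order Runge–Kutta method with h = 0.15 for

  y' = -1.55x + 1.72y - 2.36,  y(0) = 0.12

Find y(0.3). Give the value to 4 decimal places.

RK4: k1 = f(x_n, y_n); k2 = f(x_n + h/2, y_n + (h/2)·k1); k3 = f(x_n + h/2, y_n + (h/2)·k2); k4 = f(x_n + h, y_n + h·k3); y_{n+1} = y_n + (h/6)·(k1 + 2k2 + 2k3 + k4).
x=0.000000, y=0.120000:
  k1 = f(0.000000, 0.120000) = -2.153600
  k2 = f(0.075000, -0.041520) = -2.547664
  k3 = f(0.075000, -0.071075) = -2.598499
  k4 = f(0.150000, -0.269775) = -3.056513
  y ← 0.120000 + (0.15/6)·(k1 + 2k2 + 2k3 + k4) = -0.267561
x=0.150000, y=-0.267561:
  k1 = f(0.150000, -0.267561) = -3.052705
  k2 = f(0.225000, -0.496514) = -3.562754
  k3 = f(0.225000, -0.534768) = -3.628550
  k4 = f(0.300000, -0.811843) = -4.221371
  y ← -0.267561 + (0.15/6)·(k1 + 2k2 + 2k3 + k4) = -0.808978
y(0.3) ≈ -0.8090

-0.8090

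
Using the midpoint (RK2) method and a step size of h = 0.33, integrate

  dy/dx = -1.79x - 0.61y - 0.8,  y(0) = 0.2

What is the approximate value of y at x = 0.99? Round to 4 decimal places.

-1.2181

Midpoint: k1 = f(x_n, y_n); k2 = f(x_n + h/2, y_n + (h/2)·k1); y_{n+1} = y_n + h·k2.
x=0.000000, y=0.200000:
  k1 = f(0.000000, 0.200000) = -0.922000
  k2 = f(0.165000, 0.047870) = -1.124551
  y ← 0.200000 + 0.33·(-1.124551) = -0.171102
x=0.330000, y=-0.171102:
  k1 = f(0.330000, -0.171102) = -1.286328
  k2 = f(0.495000, -0.383346) = -1.452209
  y ← -0.171102 + 0.33·(-1.452209) = -0.650331
x=0.660000, y=-0.650331:
  k1 = f(0.660000, -0.650331) = -1.584698
  k2 = f(0.825000, -0.911806) = -1.720548
  y ← -0.650331 + 0.33·(-1.720548) = -1.218112
y(0.99) ≈ -1.2181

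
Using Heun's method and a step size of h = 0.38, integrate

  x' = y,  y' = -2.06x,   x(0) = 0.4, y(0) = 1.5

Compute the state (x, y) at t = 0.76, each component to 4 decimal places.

1.1413, 0.1077

Heun on (x,y): k1 = f(t_n, state_n); k2 = f(t_n + h, state_n + h·k1); state_{n+1} = state_n + (h/2)·(k1 + k2).
0.000000: (0.400000, 1.500000)
  k1 = (1.500000, -0.824000)
  predictor → (0.970000, 1.186880)
  k2 = (1.186880, -1.998200)
  → (0.910507, 0.963782)
0.380000: (0.910507, 0.963782)
  k1 = (0.963782, -1.875645)
  predictor → (1.276744, 0.251037)
  k2 = (0.251037, -2.630093)
  → (1.141323, 0.107692)
(x(0.76), y(0.76)) ≈ (1.1413, 0.1077)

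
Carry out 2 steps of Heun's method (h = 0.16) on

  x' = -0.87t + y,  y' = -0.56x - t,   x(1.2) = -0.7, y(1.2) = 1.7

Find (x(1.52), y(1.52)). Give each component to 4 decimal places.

Heun on (x,y): k1 = f(t_n, state_n); k2 = f(t_n + h, state_n + h·k1); state_{n+1} = state_n + (h/2)·(k1 + k2).
1.200000: (-0.700000, 1.700000)
  k1 = (0.656000, -0.808000)
  predictor → (-0.595040, 1.570720)
  k2 = (0.387520, -1.026778)
  → (-0.616518, 1.553218)
1.360000: (-0.616518, 1.553218)
  k1 = (0.370018, -1.014750)
  predictor → (-0.557316, 1.390858)
  k2 = (0.068458, -1.207903)
  → (-0.581440, 1.375406)
(x(1.52), y(1.52)) ≈ (-0.5814, 1.3754)

-0.5814, 1.3754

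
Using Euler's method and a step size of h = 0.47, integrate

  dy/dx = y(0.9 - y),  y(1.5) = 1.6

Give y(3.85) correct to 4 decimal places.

0.9145

Euler: y_{n+1} = y_n + h·f(x_n, y_n).
x=1.500000, y=1.600000: f=-1.120000 → y ← 1.600000 + 0.47·(-1.120000) = 1.073600
x=1.970000, y=1.073600: f=-0.186377 → y ← 1.073600 + 0.47·(-0.186377) = 0.986003
x=2.440000, y=0.986003: f=-0.084799 → y ← 0.986003 + 0.47·(-0.084799) = 0.946147
x=2.910000, y=0.946147: f=-0.043662 → y ← 0.946147 + 0.47·(-0.043662) = 0.925626
x=3.380000, y=0.925626: f=-0.023720 → y ← 0.925626 + 0.47·(-0.023720) = 0.914478
y(3.85) ≈ 0.9145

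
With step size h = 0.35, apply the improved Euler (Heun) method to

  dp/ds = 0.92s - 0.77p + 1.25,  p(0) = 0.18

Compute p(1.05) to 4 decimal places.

1.3751

Heun: k1 = f(s_n, p_n); k2 = f(s_n + h, p_n + h·k1); p_{n+1} = p_n + (h/2)·(k1 + k2).
s=0.000000, p=0.180000:
  k1 = f(0.000000, 0.180000) = 1.111400
  k2 = f(0.350000, 0.568990) = 1.133878
  p ← 0.180000 + (0.35/2)·(1.111400 + 1.133878) = 0.572924
s=0.350000, p=0.572924:
  k1 = f(0.350000, 0.572924) = 1.130849
  k2 = f(0.700000, 0.968721) = 1.148085
  p ← 0.572924 + (0.35/2)·(1.130849 + 1.148085) = 0.971737
s=0.700000, p=0.971737:
  k1 = f(0.700000, 0.971737) = 1.145762
  k2 = f(1.050000, 1.372754) = 1.158979
  p ← 0.971737 + (0.35/2)·(1.145762 + 1.158979) = 1.375067
p(1.05) ≈ 1.3751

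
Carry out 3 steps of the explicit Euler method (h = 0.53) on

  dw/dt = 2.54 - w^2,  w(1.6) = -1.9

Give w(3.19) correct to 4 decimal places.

Euler: w_{n+1} = w_n + h·f(t_n, w_n).
t=1.600000, w=-1.900000: f=-1.070000 → w ← -1.900000 + 0.53·(-1.070000) = -2.467100
t=2.130000, w=-2.467100: f=-3.546582 → w ← -2.467100 + 0.53·(-3.546582) = -4.346789
t=2.660000, w=-4.346789: f=-16.354572 → w ← -4.346789 + 0.53·(-16.354572) = -13.014712
w(3.19) ≈ -13.0147

-13.0147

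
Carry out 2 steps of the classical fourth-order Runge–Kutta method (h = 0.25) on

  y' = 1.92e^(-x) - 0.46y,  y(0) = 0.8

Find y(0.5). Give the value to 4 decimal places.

RK4: k1 = f(x_n, y_n); k2 = f(x_n + h/2, y_n + (h/2)·k1); k3 = f(x_n + h/2, y_n + (h/2)·k2); k4 = f(x_n + h, y_n + h·k3); y_{n+1} = y_n + (h/6)·(k1 + 2k2 + 2k3 + k4).
x=0.000000, y=0.800000:
  k1 = f(0.000000, 0.800000) = 1.552000
  k2 = f(0.125000, 0.994000) = 1.237154
  k3 = f(0.125000, 0.954644) = 1.255258
  k4 = f(0.250000, 1.113814) = 0.982943
  y ← 0.800000 + (0.25/6)·(k1 + 2k2 + 2k3 + k4) = 1.113324
x=0.250000, y=1.113324:
  k1 = f(0.250000, 1.113324) = 0.983169
  k2 = f(0.375000, 1.236220) = 0.750934
  k3 = f(0.375000, 1.207190) = 0.764288
  k4 = f(0.500000, 1.304396) = 0.564517
  y ← 1.113324 + (0.25/6)·(k1 + 2k2 + 2k3 + k4) = 1.304079
y(0.5) ≈ 1.3041

1.3041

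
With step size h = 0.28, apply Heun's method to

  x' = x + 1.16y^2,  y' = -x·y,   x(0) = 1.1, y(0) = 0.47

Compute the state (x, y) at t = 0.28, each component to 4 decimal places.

Heun on (x,y): k1 = f(t_n, state_n); k2 = f(t_n + h, state_n + h·k1); state_{n+1} = state_n + (h/2)·(k1 + k2).
0.000000: (1.100000, 0.470000)
  k1 = (1.356244, -0.517000)
  predictor → (1.479748, 0.325240)
  k2 = (1.602454, -0.481273)
  → (1.514218, 0.330242)
(x(0.28), y(0.28)) ≈ (1.5142, 0.3302)

1.5142, 0.3302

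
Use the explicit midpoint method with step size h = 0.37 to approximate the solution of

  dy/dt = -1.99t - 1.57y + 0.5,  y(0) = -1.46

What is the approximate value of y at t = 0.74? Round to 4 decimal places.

Midpoint: k1 = f(t_n, y_n); k2 = f(t_n + h/2, y_n + (h/2)·k1); y_{n+1} = y_n + h·k2.
t=0.000000, y=-1.460000:
  k1 = f(0.000000, -1.460000) = 2.792200
  k2 = f(0.185000, -0.943443) = 1.613056
  y ← -1.460000 + 0.37·1.613056 = -0.863169
t=0.370000, y=-0.863169:
  k1 = f(0.370000, -0.863169) = 1.118876
  k2 = f(0.555000, -0.656177) = 0.425749
  y ← -0.863169 + 0.37·0.425749 = -0.705643
y(0.74) ≈ -0.7056

-0.7056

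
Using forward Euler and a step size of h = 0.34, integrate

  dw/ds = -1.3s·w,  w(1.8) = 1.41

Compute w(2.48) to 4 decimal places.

0.0156

Euler: w_{n+1} = w_n + h·f(s_n, w_n).
s=1.800000, w=1.410000: f=-3.299400 → w ← 1.410000 + 0.34·(-3.299400) = 0.288204
s=2.140000, w=0.288204: f=-0.801784 → w ← 0.288204 + 0.34·(-0.801784) = 0.015598
w(2.48) ≈ 0.0156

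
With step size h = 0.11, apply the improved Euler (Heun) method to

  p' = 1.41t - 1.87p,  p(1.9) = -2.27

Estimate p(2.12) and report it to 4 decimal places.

Heun: k1 = f(t_n, p_n); k2 = f(t_n + h, p_n + h·k1); p_{n+1} = p_n + (h/2)·(k1 + k2).
t=1.900000, p=-2.270000:
  k1 = f(1.900000, -2.270000) = 6.923900
  k2 = f(2.010000, -1.508371) = 5.654754
  p ← -2.270000 + (0.11/2)·(6.923900 + 5.654754) = -1.578174
t=2.010000, p=-1.578174:
  k1 = f(2.010000, -1.578174) = 5.785285
  k2 = f(2.120000, -0.941793) = 4.750352
  p ← -1.578174 + (0.11/2)·(5.785285 + 4.750352) = -0.998714
p(2.12) ≈ -0.9987

-0.9987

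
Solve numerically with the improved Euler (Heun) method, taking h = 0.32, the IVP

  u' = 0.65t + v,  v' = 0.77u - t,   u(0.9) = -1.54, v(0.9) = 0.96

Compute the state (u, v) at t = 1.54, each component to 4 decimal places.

-0.8419, -0.3719

Heun on (u,v): k1 = f(t_n, state_n); k2 = f(t_n + h, state_n + h·k1); state_{n+1} = state_n + (h/2)·(k1 + k2).
0.900000: (-1.540000, 0.960000)
  k1 = (1.545000, -2.085800)
  predictor → (-1.045600, 0.292544)
  k2 = (1.085544, -2.025112)
  → (-1.119113, 0.302254)
1.220000: (-1.119113, 0.302254)
  k1 = (1.095254, -2.081717)
  predictor → (-0.768632, -0.363895)
  k2 = (0.637105, -2.131846)
  → (-0.841936, -0.371916)
(u(1.54), v(1.54)) ≈ (-0.8419, -0.3719)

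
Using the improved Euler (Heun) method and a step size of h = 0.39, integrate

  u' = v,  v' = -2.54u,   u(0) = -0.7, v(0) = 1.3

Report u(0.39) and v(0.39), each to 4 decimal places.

Heun on (u,v): k1 = f(t_n, state_n); k2 = f(t_n + h, state_n + h·k1); state_{n+1} = state_n + (h/2)·(k1 + k2).
0.000000: (-0.700000, 1.300000)
  k1 = (1.300000, 1.778000)
  predictor → (-0.193000, 1.993420)
  k2 = (1.993420, 0.490220)
  → (-0.057783, 1.742303)
(u(0.39), v(0.39)) ≈ (-0.0578, 1.7423)

-0.0578, 1.7423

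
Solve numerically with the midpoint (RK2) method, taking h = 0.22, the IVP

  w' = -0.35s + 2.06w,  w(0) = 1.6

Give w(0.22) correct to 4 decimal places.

2.4810

Midpoint: k1 = f(s_n, w_n); k2 = f(s_n + h/2, w_n + (h/2)·k1); w_{n+1} = w_n + h·k2.
s=0.000000, w=1.600000:
  k1 = f(0.000000, 1.600000) = 3.296000
  k2 = f(0.110000, 1.962560) = 4.004374
  w ← 1.600000 + 0.22·4.004374 = 2.480962
w(0.22) ≈ 2.4810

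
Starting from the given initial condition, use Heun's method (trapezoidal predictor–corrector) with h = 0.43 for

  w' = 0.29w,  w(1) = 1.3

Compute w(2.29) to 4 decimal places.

1.8881

Heun: k1 = f(t_n, w_n); k2 = f(t_n + h, w_n + h·k1); w_{n+1} = w_n + (h/2)·(k1 + k2).
t=1.000000, w=1.300000:
  k1 = f(1.000000, 1.300000) = 0.377000
  k2 = f(1.430000, 1.462110) = 0.424012
  w ← 1.300000 + (0.43/2)·(0.377000 + 0.424012) = 1.472218
t=1.430000, w=1.472218:
  k1 = f(1.430000, 1.472218) = 0.426943
  k2 = f(1.860000, 1.655803) = 0.480183
  w ← 1.472218 + (0.43/2)·(0.426943 + 0.480183) = 1.667250
t=1.860000, w=1.667250:
  k1 = f(1.860000, 1.667250) = 0.483502
  k2 = f(2.290000, 1.875156) = 0.543795
  w ← 1.667250 + (0.43/2)·(0.483502 + 0.543795) = 1.888119
w(2.29) ≈ 1.8881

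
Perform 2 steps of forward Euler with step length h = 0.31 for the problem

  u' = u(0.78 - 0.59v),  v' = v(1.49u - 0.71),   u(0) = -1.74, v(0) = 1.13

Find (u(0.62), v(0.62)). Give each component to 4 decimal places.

Euler on (u,v): u_{n+1} = u_n + h·u', v_{n+1} = v_n + h·v'.
0.000000: (-1.740000, 1.130000); f=(-0.197142, -3.731938) → (-1.801114, -0.026901)
0.310000: (-1.801114, -0.026901); f=(-1.433455, 0.091292) → (-2.245485, 0.001400)
(u(0.62), v(0.62)) ≈ (-2.2455, 0.0014)

-2.2455, 0.0014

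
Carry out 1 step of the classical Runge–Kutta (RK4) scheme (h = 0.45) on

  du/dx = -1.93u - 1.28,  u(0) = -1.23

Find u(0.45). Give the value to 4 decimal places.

RK4: k1 = f(x_n, u_n); k2 = f(x_n + h/2, u_n + (h/2)·k1); k3 = f(x_n + h/2, u_n + (h/2)·k2); k4 = f(x_n + h, u_n + h·k3); u_{n+1} = u_n + (h/6)·(k1 + 2k2 + 2k3 + k4).
x=0.000000, u=-1.230000:
  k1 = f(0.000000, -1.230000) = 1.093900
  k2 = f(0.225000, -0.983873) = 0.618874
  k3 = f(0.225000, -1.090753) = 0.825154
  k4 = f(0.450000, -0.858681) = 0.377254
  u ← -1.230000 + (0.45/6)·(k1 + 2k2 + 2k3 + k4) = -0.903059
u(0.45) ≈ -0.9031

-0.9031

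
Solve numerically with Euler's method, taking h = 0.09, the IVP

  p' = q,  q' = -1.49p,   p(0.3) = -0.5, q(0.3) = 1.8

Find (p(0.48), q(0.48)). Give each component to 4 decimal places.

Euler on (p,q): p_{n+1} = p_n + h·p', q_{n+1} = q_n + h·q'.
0.300000: (-0.500000, 1.800000); f=(1.800000, 0.745000) → (-0.338000, 1.867050)
0.390000: (-0.338000, 1.867050); f=(1.867050, 0.503620) → (-0.169965, 1.912376)
(p(0.48), q(0.48)) ≈ (-0.1700, 1.9124)

-0.1700, 1.9124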